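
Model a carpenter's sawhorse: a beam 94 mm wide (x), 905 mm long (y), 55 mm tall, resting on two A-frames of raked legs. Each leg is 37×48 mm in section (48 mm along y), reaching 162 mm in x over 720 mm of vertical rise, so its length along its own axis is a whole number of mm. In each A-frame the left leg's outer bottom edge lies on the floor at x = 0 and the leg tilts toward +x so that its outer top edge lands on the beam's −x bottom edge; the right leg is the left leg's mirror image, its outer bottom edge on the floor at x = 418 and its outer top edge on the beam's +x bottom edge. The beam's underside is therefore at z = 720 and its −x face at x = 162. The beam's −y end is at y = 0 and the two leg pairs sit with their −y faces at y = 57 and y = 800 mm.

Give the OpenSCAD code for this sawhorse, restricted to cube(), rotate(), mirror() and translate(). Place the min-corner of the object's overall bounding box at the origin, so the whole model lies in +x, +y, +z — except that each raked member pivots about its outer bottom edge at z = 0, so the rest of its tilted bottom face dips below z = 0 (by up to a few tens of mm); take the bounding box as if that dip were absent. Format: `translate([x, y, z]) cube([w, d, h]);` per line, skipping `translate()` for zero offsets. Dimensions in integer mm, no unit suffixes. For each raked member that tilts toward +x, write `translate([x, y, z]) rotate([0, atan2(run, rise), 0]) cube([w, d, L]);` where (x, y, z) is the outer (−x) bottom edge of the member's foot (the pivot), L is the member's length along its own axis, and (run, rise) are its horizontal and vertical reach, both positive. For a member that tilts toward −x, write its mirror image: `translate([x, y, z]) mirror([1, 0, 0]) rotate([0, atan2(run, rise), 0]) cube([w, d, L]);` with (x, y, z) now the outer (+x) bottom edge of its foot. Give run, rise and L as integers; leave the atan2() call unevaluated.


// leg length = √(162² + 720²) = 738
// right-leg outer foot x = 2·162 + 94 = 418
// beam min-corner = (162, 0, 720)
translate([162, 0, 720]) cube([94, 905, 55]);
translate([0, 57, 0]) rotate([0, atan2(162, 720), 0]) cube([37, 48, 738]);
translate([418, 57, 0]) mirror([1, 0, 0]) rotate([0, atan2(162, 720), 0]) cube([37, 48, 738]);
translate([0, 800, 0]) rotate([0, atan2(162, 720), 0]) cube([37, 48, 738]);
translate([418, 800, 0]) mirror([1, 0, 0]) rotate([0, atan2(162, 720), 0]) cube([37, 48, 738]);


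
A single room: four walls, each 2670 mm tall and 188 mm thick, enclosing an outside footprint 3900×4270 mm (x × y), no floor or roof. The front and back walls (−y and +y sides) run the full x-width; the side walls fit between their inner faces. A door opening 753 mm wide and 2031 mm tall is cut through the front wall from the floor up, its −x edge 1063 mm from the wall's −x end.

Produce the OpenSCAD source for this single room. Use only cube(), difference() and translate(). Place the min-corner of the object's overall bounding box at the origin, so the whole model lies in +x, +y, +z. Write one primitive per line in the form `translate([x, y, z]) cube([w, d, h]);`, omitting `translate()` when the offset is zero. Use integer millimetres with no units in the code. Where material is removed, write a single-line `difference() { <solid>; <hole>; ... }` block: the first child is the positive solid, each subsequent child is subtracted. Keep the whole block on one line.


difference() { cube([3900, 188, 2670]); translate([1063, 0, 0]) cube([753, 188, 2031]); }
translate([0, 4082, 0]) cube([3900, 188, 2670]);
translate([0, 188, 0]) cube([188, 3894, 2670]);
translate([3712, 188, 0]) cube([188, 3894, 2670]);


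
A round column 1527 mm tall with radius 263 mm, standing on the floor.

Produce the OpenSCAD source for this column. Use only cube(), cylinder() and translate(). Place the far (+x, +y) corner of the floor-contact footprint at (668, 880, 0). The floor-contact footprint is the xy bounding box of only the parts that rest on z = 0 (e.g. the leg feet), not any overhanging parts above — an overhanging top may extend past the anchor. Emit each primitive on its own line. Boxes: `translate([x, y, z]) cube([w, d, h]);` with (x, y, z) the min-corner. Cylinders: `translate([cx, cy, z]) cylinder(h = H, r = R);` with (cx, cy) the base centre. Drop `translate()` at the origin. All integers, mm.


translate([405, 617, 0]) cylinder(h = 1527, r = 263);


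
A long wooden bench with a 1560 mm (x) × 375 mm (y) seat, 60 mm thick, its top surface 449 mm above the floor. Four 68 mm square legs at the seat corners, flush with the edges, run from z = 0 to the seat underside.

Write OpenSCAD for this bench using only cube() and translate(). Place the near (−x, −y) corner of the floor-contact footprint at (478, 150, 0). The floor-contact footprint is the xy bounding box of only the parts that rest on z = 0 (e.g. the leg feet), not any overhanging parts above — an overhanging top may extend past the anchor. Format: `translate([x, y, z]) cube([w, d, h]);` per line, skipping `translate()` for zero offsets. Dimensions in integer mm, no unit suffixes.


// leg_h = 449 − 60 = 389
translate([478, 150, 389]) cube([1560, 375, 60]);
translate([478, 150, 0]) cube([68, 68, 389]);
translate([478, 457, 0]) cube([68, 68, 389]);
translate([1970, 150, 0]) cube([68, 68, 389]);
translate([1970, 457, 0]) cube([68, 68, 389]);


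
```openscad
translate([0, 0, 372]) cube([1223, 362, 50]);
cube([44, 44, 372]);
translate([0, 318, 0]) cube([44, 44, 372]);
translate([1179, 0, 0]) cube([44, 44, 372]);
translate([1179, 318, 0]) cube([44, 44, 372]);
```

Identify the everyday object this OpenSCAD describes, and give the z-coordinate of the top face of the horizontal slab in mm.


A bench. The seat-top height is 422 mm.

A long slab on four corner posts — a bench. The slab sits at z = 372 with thickness 50, so the top is 372 + 50 = 422 mm.


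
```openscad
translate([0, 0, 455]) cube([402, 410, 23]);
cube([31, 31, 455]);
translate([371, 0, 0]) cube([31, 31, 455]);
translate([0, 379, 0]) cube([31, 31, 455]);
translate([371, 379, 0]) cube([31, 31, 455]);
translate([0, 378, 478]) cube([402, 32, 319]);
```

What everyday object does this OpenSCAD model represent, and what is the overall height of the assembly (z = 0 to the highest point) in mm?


A chair. The overall height is 797 mm.

A slab on four corner posts with a tall panel at the back — a chair. The seat slab sits at z = 455 with thickness 23, and the 319 mm backrest starts at the seat top, so the overall height is 455 + 23 + 319 = 797 mm.


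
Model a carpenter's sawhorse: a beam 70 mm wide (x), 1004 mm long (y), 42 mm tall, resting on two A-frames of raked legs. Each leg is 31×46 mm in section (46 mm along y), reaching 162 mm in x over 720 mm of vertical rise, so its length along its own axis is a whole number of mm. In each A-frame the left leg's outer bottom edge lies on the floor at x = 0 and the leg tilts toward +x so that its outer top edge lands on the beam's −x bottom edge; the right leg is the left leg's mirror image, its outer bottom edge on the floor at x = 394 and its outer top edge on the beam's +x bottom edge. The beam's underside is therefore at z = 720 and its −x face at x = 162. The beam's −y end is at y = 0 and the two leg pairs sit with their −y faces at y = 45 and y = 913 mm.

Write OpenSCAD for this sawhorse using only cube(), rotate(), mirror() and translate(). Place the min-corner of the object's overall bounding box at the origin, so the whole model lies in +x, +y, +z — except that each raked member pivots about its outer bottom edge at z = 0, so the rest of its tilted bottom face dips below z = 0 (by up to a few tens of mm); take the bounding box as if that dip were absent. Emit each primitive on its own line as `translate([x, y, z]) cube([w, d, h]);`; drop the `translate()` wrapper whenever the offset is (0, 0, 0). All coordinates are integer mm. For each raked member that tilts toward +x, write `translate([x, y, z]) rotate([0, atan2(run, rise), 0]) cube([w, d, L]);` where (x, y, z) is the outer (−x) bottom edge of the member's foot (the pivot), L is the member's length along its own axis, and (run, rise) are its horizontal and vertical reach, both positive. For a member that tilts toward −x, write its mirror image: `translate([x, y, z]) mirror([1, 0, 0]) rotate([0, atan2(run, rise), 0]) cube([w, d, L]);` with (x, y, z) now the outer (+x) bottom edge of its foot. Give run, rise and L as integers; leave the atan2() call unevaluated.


// leg length = √(162² + 720²) = 738
// right-leg outer foot x = 2·162 + 70 = 394
// beam min-corner = (162, 0, 720)
translate([162, 0, 720]) cube([70, 1004, 42]);
translate([0, 45, 0]) rotate([0, atan2(162, 720), 0]) cube([31, 46, 738]);
translate([394, 45, 0]) mirror([1, 0, 0]) rotate([0, atan2(162, 720), 0]) cube([31, 46, 738]);
translate([0, 913, 0]) rotate([0, atan2(162, 720), 0]) cube([31, 46, 738]);
translate([394, 913, 0]) mirror([1, 0, 0]) rotate([0, atan2(162, 720), 0]) cube([31, 46, 738]);


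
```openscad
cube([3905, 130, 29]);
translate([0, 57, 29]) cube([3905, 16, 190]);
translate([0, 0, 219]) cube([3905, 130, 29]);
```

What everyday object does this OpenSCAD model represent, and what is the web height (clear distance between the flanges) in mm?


An I-beam. The web height is 190 mm.

Two wide flanges with a thin centred web — an I-beam. Overall 248 mm minus two 29 mm flanges gives a web of 248 − 2·29 = 190 mm.


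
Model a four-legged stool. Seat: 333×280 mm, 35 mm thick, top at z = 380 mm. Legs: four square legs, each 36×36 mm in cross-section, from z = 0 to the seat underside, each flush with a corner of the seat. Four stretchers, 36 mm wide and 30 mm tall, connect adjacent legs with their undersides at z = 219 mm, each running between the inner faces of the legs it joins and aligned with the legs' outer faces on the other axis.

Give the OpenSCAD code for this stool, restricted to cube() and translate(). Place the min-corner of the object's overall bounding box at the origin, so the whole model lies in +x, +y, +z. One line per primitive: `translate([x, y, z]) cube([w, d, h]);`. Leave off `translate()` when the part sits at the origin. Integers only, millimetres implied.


translate([0, 0, 345]) cube([333, 280, 35]);
cube([36, 36, 345]);
translate([297, 0, 0]) cube([36, 36, 345]);
translate([0, 244, 0]) cube([36, 36, 345]);
translate([297, 244, 0]) cube([36, 36, 345]);
translate([36, 0, 219]) cube([261, 36, 30]);
translate([36, 244, 219]) cube([261, 36, 30]);
translate([0, 36, 219]) cube([36, 208, 30]);
translate([297, 36, 219]) cube([36, 208, 30]);


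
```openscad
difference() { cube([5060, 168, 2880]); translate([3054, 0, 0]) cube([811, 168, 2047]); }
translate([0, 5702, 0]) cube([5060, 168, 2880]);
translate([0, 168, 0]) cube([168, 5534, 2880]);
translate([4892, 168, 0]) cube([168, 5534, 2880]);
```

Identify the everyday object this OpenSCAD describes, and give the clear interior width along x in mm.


A single room. The interior width is 4724 mm.

Four walls enclosing a rectangle with a door in the front wall — a room. Outside width 5060 minus two 168 mm walls gives 4724 mm.


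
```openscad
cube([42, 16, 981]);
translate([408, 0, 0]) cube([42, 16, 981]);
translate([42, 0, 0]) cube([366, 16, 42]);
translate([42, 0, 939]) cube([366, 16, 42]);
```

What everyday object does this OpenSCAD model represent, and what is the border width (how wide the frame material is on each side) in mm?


A picture frame. The border width is 42 mm.

Four thin pieces enclosing a rectangular opening — a picture frame. The two full-height stiles are 981 mm tall; the top rail sits at z = 939 and is 42 mm tall, so the border above the opening is 981 − 939 = 42 mm, matching the stile x-width.


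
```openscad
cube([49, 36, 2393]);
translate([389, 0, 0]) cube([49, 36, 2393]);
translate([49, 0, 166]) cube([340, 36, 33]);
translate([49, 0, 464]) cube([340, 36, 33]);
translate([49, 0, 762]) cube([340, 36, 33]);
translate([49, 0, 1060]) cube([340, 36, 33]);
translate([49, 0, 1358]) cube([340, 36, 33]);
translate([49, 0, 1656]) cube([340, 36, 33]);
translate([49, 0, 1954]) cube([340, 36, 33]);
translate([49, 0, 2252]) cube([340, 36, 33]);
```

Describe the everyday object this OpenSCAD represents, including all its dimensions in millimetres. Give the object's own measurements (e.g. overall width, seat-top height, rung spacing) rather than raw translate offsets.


A straight ladder. Two 49×36 mm vertical rails, 2393 mm tall, stand 438 mm apart (outside-to-outside) with their front faces coplanar on the −y side. 8 rungs, each 36 mm deep and 33 mm tall, span between the inner faces of the rails, front faces flush with the rails. The lowest rung's underside is at z = 166 mm and rungs are spaced 298 mm apart (underside to underside).


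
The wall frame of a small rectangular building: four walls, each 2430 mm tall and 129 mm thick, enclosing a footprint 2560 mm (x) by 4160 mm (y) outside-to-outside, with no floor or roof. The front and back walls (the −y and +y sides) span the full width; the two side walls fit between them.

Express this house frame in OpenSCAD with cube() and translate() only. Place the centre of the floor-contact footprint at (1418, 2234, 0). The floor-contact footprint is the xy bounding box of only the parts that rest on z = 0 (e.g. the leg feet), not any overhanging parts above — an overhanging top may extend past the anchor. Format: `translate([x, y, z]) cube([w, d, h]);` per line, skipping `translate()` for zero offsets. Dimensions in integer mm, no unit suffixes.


translate([138, 154, 0]) cube([2560, 129, 2430]);
translate([138, 4185, 0]) cube([2560, 129, 2430]);
translate([138, 283, 0]) cube([129, 3902, 2430]);
translate([2569, 283, 0]) cube([129, 3902, 2430]);


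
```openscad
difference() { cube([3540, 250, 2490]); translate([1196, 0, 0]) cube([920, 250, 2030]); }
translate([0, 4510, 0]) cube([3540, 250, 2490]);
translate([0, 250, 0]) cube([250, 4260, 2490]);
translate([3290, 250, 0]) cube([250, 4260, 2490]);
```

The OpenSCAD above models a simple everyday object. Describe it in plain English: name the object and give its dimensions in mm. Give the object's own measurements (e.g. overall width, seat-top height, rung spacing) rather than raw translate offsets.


A single room: four walls, each 2490 mm tall and 250 mm thick, enclosing an outside footprint 3540×4760 mm (x × y), no floor or roof. The front and back walls (−y and +y sides) run the full x-width; the side walls fit between their inner faces. A door opening 920 mm wide and 2030 mm tall is cut through the front wall from the floor up, its −x edge 1196 mm from the wall's −x end.


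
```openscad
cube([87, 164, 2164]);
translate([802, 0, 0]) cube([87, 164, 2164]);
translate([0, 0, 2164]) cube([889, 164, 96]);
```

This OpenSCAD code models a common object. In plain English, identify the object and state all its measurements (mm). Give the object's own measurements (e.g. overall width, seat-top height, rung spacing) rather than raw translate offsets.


A door frame. The clear opening is 715 mm wide and 2164 mm high. Two 87 mm wide jambs, 164 mm deep, stand either side of the opening from the floor to the top of the opening. A 96 mm thick head sits across the top of both jambs, spanning the full outside width of the frame.


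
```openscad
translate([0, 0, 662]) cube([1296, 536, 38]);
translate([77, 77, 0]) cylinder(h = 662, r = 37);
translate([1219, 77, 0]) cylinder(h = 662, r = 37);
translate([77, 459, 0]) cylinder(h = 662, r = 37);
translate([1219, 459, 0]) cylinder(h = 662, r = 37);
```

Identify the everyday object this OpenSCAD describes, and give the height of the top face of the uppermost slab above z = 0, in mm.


A table. The table height is 700 mm.

A 1296×536×38 slab sits at z = 662 on four Ø74 mm round legs — a table. The top surface is at 662 + 38 = 700 mm.


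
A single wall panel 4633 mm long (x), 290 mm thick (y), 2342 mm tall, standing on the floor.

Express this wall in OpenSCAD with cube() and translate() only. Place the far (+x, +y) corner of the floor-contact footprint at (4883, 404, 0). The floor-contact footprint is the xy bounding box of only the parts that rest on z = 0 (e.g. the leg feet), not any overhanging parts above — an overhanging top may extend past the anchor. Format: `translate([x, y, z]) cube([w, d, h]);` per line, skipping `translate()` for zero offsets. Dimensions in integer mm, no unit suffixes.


translate([250, 114, 0]) cube([4633, 290, 2342]);


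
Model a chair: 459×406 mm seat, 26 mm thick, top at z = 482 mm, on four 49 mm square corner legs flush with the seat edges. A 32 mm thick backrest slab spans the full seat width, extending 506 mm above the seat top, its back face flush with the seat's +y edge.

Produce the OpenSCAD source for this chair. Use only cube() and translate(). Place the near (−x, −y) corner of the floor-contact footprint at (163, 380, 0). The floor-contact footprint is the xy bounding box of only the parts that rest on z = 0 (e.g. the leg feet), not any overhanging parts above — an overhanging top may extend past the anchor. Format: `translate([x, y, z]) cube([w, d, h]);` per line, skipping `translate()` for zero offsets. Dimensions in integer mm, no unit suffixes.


translate([163, 380, 456]) cube([459, 406, 26]);
translate([163, 380, 0]) cube([49, 49, 456]);
translate([573, 380, 0]) cube([49, 49, 456]);
translate([163, 737, 0]) cube([49, 49, 456]);
translate([573, 737, 0]) cube([49, 49, 456]);
translate([163, 754, 482]) cube([459, 32, 506]);


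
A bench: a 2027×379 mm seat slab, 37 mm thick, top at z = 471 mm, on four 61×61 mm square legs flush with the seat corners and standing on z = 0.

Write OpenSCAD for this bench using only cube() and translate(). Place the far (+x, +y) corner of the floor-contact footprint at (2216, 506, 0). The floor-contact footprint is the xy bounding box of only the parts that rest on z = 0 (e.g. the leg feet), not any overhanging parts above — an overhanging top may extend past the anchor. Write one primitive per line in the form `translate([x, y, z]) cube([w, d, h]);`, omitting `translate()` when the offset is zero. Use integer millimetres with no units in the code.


// leg_h = 471 − 37 = 434
translate([189, 127, 434]) cube([2027, 379, 37]);
translate([189, 127, 0]) cube([61, 61, 434]);
translate([189, 445, 0]) cube([61, 61, 434]);
translate([2155, 127, 0]) cube([61, 61, 434]);
translate([2155, 445, 0]) cube([61, 61, 434]);


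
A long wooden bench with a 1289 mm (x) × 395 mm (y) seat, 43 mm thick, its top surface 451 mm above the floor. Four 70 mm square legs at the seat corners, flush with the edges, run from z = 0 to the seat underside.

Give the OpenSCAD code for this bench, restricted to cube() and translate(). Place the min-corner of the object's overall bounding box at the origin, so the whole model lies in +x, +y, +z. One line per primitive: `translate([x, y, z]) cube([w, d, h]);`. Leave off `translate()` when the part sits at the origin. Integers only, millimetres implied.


translate([0, 0, 408]) cube([1289, 395, 43]);
cube([70, 70, 408]);
translate([0, 325, 0]) cube([70, 70, 408]);
translate([1219, 0, 0]) cube([70, 70, 408]);
translate([1219, 325, 0]) cube([70, 70, 408]);


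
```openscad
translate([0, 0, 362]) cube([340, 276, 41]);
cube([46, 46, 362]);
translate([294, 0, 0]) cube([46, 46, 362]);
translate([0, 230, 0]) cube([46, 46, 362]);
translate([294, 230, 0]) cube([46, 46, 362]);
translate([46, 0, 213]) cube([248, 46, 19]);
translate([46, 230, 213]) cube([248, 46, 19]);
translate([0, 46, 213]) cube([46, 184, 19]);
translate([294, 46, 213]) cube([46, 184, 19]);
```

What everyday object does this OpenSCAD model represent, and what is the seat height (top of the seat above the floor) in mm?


A stool. The seat height is 403 mm.

A 340×276×41 slab at z = 362 on four corner posts — a stool. The seat top is 362 + 41 = 403 mm.


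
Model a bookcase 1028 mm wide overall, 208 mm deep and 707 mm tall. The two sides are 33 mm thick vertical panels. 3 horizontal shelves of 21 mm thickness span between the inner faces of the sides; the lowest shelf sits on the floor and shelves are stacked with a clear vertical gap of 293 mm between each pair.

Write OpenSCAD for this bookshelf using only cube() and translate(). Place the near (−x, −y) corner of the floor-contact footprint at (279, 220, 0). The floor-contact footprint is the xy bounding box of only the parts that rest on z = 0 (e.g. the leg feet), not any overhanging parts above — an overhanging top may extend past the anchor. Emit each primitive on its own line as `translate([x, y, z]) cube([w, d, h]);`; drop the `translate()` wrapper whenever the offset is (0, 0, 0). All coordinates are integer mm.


translate([279, 220, 0]) cube([33, 208, 707]);
translate([1274, 220, 0]) cube([33, 208, 707]);
translate([312, 220, 0]) cube([962, 208, 21]);
translate([312, 220, 314]) cube([962, 208, 21]);
translate([312, 220, 628]) cube([962, 208, 21]);


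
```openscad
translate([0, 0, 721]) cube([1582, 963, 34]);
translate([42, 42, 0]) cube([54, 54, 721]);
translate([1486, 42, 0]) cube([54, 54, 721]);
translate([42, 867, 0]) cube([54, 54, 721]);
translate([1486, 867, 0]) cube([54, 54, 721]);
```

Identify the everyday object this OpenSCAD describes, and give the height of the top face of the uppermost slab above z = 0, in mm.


A table. The table height is 755 mm.

A 1582×963×34 slab sits at z = 721 on four 54 mm square posts — a table. The top surface is at 721 + 34 = 755 mm.


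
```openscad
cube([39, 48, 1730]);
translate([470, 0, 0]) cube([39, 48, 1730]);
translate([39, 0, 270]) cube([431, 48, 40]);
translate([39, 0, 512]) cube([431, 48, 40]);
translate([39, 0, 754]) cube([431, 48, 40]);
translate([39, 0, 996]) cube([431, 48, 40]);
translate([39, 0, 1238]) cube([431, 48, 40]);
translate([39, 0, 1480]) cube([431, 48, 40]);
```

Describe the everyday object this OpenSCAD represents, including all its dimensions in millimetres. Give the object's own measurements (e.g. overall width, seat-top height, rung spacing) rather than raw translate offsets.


A straight ladder. Two 39×48 mm vertical rails, 1730 mm tall, stand 509 mm apart (outside-to-outside) with their front faces coplanar on the −y side. 6 rungs, each 48 mm deep and 40 mm tall, span between the inner faces of the rails, front faces flush with the rails. The lowest rung's underside is at z = 270 mm and rungs are spaced 242 mm apart (underside to underside).


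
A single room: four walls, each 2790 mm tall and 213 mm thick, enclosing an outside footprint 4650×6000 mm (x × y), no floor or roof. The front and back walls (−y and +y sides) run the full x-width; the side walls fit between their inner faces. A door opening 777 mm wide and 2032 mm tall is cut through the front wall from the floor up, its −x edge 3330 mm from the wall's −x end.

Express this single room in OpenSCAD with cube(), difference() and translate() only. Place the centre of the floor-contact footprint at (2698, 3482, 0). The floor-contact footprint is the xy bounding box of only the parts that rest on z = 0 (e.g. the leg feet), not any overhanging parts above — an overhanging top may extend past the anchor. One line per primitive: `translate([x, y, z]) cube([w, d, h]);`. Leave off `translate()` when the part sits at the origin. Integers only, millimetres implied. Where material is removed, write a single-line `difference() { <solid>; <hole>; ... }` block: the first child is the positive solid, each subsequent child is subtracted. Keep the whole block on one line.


difference() { translate([373, 482, 0]) cube([4650, 213, 2790]); translate([3703, 482, 0]) cube([777, 213, 2032]); }
translate([373, 6269, 0]) cube([4650, 213, 2790]);
translate([373, 695, 0]) cube([213, 5574, 2790]);
translate([4810, 695, 0]) cube([213, 5574, 2790]);


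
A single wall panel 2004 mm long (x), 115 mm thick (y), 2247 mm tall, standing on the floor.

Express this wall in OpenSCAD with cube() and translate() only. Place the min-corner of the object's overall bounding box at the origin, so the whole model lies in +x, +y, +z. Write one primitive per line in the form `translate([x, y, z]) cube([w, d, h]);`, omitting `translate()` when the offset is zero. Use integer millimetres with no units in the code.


cube([2004, 115, 2247]);


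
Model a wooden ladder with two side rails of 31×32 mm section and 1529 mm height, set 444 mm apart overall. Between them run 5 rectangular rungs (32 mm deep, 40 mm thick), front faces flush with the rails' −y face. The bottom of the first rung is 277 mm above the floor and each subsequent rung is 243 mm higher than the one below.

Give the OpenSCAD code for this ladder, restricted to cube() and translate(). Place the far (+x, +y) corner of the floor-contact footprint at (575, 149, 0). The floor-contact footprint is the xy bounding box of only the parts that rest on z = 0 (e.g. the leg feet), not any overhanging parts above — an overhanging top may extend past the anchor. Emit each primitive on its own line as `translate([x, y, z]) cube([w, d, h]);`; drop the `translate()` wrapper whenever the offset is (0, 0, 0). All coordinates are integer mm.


translate([131, 117, 0]) cube([31, 32, 1529]);
translate([544, 117, 0]) cube([31, 32, 1529]);
translate([162, 117, 277]) cube([382, 32, 40]);
translate([162, 117, 520]) cube([382, 32, 40]);
translate([162, 117, 763]) cube([382, 32, 40]);
translate([162, 117, 1006]) cube([382, 32, 40]);
translate([162, 117, 1249]) cube([382, 32, 40]);


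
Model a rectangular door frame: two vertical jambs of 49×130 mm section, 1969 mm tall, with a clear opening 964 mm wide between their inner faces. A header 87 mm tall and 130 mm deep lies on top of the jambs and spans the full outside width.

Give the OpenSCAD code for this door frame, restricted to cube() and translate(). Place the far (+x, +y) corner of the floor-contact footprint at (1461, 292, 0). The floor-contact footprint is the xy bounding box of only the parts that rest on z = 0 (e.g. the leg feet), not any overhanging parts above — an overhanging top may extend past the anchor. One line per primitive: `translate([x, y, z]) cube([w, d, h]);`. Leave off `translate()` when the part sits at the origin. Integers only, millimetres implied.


translate([399, 162, 0]) cube([49, 130, 1969]);
translate([1412, 162, 0]) cube([49, 130, 1969]);
translate([399, 162, 1969]) cube([1062, 130, 87]);


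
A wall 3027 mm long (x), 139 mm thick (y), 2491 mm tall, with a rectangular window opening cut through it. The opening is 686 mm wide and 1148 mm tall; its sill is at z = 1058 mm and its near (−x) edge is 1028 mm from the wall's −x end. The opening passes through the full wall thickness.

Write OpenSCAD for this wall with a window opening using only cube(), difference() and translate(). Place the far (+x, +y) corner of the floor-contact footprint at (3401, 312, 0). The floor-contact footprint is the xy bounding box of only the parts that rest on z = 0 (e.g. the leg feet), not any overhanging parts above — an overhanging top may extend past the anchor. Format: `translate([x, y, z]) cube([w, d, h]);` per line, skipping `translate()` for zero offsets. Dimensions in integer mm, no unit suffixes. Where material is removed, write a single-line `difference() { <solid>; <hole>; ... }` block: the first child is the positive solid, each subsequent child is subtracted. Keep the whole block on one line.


difference() { translate([374, 173, 0]) cube([3027, 139, 2491]); translate([1402, 173, 1058]) cube([686, 139, 1148]); }


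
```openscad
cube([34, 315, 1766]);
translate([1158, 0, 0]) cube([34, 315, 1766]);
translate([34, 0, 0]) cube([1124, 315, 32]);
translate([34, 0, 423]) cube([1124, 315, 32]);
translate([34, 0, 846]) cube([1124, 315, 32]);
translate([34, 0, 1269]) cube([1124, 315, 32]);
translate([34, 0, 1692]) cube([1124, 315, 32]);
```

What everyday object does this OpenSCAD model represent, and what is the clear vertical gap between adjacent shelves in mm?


A bookshelf. The clear shelf gap is 391 mm.

Two tall side panels with 5 horizontal boards between them — a bookshelf. The first two shelf undersides are at z = 0 and z = 423; with shelf thickness 32, the clear gap is 423 − 0 − 32 = 391 mm.


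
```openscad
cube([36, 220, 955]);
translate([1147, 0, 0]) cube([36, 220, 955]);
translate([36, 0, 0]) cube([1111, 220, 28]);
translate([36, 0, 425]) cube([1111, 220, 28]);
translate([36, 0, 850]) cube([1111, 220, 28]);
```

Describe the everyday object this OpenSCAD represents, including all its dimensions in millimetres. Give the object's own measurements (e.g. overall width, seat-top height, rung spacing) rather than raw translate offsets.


An open bookshelf. Two side panels, each 36 mm thick, 220 mm deep and 955 mm tall, stand 1183 mm apart (outside-to-outside). Between them sit 3 shelves, each 28 mm thick and 220 mm deep, spanning the full gap between the sides. The bottom shelf rests on the floor (its underside at z = 0) and the clear gap between one shelf's top and the next shelf's underside is 397 mm.


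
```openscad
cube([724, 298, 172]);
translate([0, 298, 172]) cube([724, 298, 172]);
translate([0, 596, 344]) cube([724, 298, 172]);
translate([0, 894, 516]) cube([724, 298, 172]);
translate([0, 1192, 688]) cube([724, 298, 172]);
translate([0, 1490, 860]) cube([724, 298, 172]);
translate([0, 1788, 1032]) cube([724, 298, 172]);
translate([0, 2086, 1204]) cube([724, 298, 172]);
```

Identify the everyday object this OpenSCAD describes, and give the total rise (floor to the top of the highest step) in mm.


A staircase. The total rise is 1376 mm.

8 identical blocks, each offset up and back from the previous — a staircase. Each step is 172 mm tall and there are 8 of them, so the total rise is 8 × 172 = 1376 mm.


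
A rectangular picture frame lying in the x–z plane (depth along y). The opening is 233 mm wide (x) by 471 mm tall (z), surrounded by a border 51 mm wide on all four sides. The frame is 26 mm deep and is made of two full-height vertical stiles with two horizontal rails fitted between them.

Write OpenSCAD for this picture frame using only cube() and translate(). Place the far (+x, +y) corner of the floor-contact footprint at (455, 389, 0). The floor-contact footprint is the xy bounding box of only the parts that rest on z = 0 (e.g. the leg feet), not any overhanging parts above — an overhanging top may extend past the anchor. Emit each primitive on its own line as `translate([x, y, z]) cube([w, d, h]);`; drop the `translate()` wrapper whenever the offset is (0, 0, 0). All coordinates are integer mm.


translate([120, 363, 0]) cube([51, 26, 573]);
translate([404, 363, 0]) cube([51, 26, 573]);
translate([171, 363, 0]) cube([233, 26, 51]);
translate([171, 363, 522]) cube([233, 26, 51]);


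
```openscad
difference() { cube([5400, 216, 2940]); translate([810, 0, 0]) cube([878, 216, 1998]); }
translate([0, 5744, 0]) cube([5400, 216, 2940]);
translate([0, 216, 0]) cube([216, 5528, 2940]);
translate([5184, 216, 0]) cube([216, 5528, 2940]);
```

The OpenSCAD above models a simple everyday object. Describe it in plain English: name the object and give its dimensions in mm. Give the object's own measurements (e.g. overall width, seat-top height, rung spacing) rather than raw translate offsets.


A single room: four walls, each 2940 mm tall and 216 mm thick, enclosing an outside footprint 5400×5960 mm (x × y), no floor or roof. The front and back walls (−y and +y sides) run the full x-width; the side walls fit between their inner faces. A door opening 878 mm wide and 1998 mm tall is cut through the front wall from the floor up, its −x edge 810 mm from the wall's −x end.


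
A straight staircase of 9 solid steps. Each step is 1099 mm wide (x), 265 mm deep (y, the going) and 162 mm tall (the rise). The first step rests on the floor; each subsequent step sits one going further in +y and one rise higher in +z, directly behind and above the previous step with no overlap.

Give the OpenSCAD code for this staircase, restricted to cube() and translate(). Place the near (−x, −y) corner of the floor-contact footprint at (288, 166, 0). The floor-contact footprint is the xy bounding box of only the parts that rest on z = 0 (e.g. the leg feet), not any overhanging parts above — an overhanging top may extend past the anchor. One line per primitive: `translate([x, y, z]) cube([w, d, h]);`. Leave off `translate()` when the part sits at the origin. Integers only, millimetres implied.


translate([288, 166, 0]) cube([1099, 265, 162]);
translate([288, 431, 162]) cube([1099, 265, 162]);
translate([288, 696, 324]) cube([1099, 265, 162]);
translate([288, 961, 486]) cube([1099, 265, 162]);
translate([288, 1226, 648]) cube([1099, 265, 162]);
translate([288, 1491, 810]) cube([1099, 265, 162]);
translate([288, 1756, 972]) cube([1099, 265, 162]);
translate([288, 2021, 1134]) cube([1099, 265, 162]);
translate([288, 2286, 1296]) cube([1099, 265, 162]);


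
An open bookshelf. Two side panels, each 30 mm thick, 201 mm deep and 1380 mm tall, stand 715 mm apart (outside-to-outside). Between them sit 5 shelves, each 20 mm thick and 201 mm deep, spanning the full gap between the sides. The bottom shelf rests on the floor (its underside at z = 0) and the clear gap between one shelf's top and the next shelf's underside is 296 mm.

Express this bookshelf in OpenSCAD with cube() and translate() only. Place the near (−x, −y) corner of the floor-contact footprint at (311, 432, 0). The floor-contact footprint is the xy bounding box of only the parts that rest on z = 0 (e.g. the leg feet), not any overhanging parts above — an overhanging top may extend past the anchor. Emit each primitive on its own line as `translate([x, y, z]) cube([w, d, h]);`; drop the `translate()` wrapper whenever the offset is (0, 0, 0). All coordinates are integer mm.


translate([311, 432, 0]) cube([30, 201, 1380]);
translate([996, 432, 0]) cube([30, 201, 1380]);
translate([341, 432, 0]) cube([655, 201, 20]);
translate([341, 432, 316]) cube([655, 201, 20]);
translate([341, 432, 632]) cube([655, 201, 20]);
translate([341, 432, 948]) cube([655, 201, 20]);
translate([341, 432, 1264]) cube([655, 201, 20]);


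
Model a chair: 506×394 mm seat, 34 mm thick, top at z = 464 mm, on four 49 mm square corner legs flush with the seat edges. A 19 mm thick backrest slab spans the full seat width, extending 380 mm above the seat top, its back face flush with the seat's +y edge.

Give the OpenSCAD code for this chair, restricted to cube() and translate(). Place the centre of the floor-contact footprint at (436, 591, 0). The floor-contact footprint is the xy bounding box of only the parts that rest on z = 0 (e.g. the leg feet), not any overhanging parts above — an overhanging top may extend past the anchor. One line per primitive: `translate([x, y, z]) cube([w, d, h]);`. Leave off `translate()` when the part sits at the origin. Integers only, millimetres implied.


// leg_h = 464 - 34 = 430
translate([183, 394, 430]) cube([506, 394, 34]);
translate([183, 394, 0]) cube([49, 49, 430]);
translate([640, 394, 0]) cube([49, 49, 430]);
translate([183, 739, 0]) cube([49, 49, 430]);
translate([640, 739, 0]) cube([49, 49, 430]);
translate([183, 769, 464]) cube([506, 19, 380]);


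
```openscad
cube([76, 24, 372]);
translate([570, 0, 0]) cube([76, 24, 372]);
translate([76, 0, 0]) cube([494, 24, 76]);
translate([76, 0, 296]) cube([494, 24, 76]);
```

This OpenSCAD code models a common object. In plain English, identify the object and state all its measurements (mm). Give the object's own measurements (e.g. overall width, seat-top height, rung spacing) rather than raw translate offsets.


A rectangular picture frame lying in the x–z plane (depth along y). The opening is 494 mm wide (x) by 220 mm tall (z), surrounded by a border 76 mm wide on all four sides. The frame is 24 mm deep and is made of two full-height vertical stiles with two horizontal rails fitted between them.


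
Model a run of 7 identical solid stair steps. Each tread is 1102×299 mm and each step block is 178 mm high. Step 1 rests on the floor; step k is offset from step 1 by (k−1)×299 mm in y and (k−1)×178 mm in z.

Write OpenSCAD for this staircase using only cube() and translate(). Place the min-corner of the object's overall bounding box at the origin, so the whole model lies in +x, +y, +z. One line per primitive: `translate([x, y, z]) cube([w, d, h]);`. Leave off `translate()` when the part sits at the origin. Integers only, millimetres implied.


cube([1102, 299, 178]);
translate([0, 299, 178]) cube([1102, 299, 178]);
translate([0, 598, 356]) cube([1102, 299, 178]);
translate([0, 897, 534]) cube([1102, 299, 178]);
translate([0, 1196, 712]) cube([1102, 299, 178]);
translate([0, 1495, 890]) cube([1102, 299, 178]);
translate([0, 1794, 1068]) cube([1102, 299, 178]);


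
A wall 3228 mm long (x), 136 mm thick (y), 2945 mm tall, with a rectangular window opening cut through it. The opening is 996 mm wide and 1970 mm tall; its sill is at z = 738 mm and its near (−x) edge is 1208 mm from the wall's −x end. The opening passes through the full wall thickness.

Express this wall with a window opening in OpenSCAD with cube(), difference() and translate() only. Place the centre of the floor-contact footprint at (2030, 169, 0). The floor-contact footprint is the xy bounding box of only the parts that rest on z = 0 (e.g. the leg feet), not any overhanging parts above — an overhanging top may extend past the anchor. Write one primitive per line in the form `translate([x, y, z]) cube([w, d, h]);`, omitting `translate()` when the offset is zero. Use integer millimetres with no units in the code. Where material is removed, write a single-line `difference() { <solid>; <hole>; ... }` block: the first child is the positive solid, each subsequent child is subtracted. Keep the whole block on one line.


difference() { translate([416, 101, 0]) cube([3228, 136, 2945]); translate([1624, 101, 738]) cube([996, 136, 1970]); }


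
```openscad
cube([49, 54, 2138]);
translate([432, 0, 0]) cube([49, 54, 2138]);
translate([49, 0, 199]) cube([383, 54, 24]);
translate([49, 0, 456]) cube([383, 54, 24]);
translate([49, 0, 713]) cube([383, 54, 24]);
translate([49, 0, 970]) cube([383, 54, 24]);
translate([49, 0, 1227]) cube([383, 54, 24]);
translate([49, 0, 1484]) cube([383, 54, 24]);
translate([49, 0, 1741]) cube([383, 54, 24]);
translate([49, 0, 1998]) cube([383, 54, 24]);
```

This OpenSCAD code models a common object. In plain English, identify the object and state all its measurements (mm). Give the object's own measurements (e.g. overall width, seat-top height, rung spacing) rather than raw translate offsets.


A straight ladder. Two 49×54 mm vertical rails, 2138 mm tall, stand 481 mm apart (outside-to-outside) with their front faces coplanar on the −y side. 8 rungs, each 54 mm deep and 24 mm tall, span between the inner faces of the rails, front faces flush with the rails. The lowest rung's underside is at z = 199 mm and rungs are spaced 257 mm apart (underside to underside).


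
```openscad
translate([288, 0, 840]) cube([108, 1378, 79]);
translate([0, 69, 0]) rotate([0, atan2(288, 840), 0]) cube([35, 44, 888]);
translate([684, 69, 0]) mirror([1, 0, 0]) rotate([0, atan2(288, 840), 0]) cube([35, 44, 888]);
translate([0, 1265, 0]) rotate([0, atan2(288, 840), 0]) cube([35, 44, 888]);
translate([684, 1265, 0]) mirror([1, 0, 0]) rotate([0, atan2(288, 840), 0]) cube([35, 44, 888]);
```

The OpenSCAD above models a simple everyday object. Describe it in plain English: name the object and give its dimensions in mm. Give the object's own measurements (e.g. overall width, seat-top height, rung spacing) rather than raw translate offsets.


A sawhorse. A 108×1378×79 mm beam (x, y, z) sits on two A-frame leg pairs. Each pair is two raked legs of 35×44 mm section (44 mm along y) splaying symmetrically in x. Each leg rises 840 mm vertically over 288 mm of horizontal reach and is 888 mm long along its own axis. Every leg's outer bottom edge rests on the floor and its outer top edge meets a bottom edge of the beam — the left legs (tilting toward +x) meet the beam's −x bottom edge, the right legs (their mirror images, tilting toward −x) meet its +x bottom edge — so the leg tops tuck under the beam, the beam's underside is 840 mm above the floor, and the feet are 684 mm apart outside-to-outside with the beam centred between them. The two leg pairs are set in 69 mm from either end of the beam.
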